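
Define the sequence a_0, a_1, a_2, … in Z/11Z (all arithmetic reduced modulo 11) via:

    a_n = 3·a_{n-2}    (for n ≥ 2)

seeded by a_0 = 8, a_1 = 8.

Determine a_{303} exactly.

2

a_2 = 0·8 + 3·8 = 2
a_3 = 0·2 + 3·8 = 2
a_4 = 0·2 + 3·2 = 6
a_5 = 0·6 + 3·2 = 6
a_6 = 0·6 + 3·6 = 7
a_7 = 0·7 + 3·6 = 7
a_8 = 0·7 + 3·7 = 10
a_9 = 0·10 + 3·7 = 10
a_10 = 0·10 + 3·10 = 8
a_11 = 0·8 + 3·10 = 8
(a_10, a_11) = (8, 8) = (a_0, a_1), so the sequence has period 10.
303 ≡ 3 (mod 10), hence a_303 = a_3 = 2.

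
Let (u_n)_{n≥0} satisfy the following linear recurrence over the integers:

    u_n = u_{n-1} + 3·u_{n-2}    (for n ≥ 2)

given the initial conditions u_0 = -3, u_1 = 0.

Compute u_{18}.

-3593979

u_2 = 1·0 + 3·-3 = -9
u_3 = 1·-9 + 3·0 = -9
u_4 = 1·-9 + 3·-9 = -36
u_5 = 1·-36 + 3·-9 = -63
u_6 = 1·-63 + 3·-36 = -171
u_7 = 1·-171 + 3·-63 = -360
u_8 = 1·-360 + 3·-171 = -873
u_9 = 1·-873 + 3·-360 = -1953
u_10 = 1·-1953 + 3·-873 = -4572
u_11 = 1·-4572 + 3·-1953 = -10431
u_12 = 1·-10431 + 3·-4572 = -24147
u_13 = 1·-24147 + 3·-10431 = -55440
u_14 = 1·-55440 + 3·-24147 = -127881
u_15 = 1·-127881 + 3·-55440 = -294201
u_16 = 1·-294201 + 3·-127881 = -677844
u_17 = 1·-677844 + 3·-294201 = -1560447
u_18 = 1·-1560447 + 3·-677844 = -3593979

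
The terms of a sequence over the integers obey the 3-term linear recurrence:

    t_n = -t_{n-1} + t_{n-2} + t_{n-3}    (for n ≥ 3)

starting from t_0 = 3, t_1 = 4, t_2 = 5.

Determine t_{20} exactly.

23

t_3 = -1·5 + 1·4 + 1·3 = 2
t_4 = -1·2 + 1·5 + 1·4 = 7
t_5 = -1·7 + 1·2 + 1·5 = 0
t_6 = -1·0 + 1·7 + 1·2 = 9
t_7 = -1·9 + 1·0 + 1·7 = -2
t_8 = -1·-2 + 1·9 + 1·0 = 11
t_9 = -1·11 + 1·-2 + 1·9 = -4
t_10 = -1·-4 + 1·11 + 1·-2 = 13
t_11 = -1·13 + 1·-4 + 1·11 = -6
t_12 = -1·-6 + 1·13 + 1·-4 = 15
t_13 = -1·15 + 1·-6 + 1·13 = -8
t_14 = -1·-8 + 1·15 + 1·-6 = 17
t_15 = -1·17 + 1·-8 + 1·15 = -10
t_16 = -1·-10 + 1·17 + 1·-8 = 19
t_17 = -1·19 + 1·-10 + 1·17 = -12
t_18 = -1·-12 + 1·19 + 1·-10 = 21
t_19 = -1·21 + 1·-12 + 1·19 = -14
t_20 = -1·-14 + 1·21 + 1·-12 = 23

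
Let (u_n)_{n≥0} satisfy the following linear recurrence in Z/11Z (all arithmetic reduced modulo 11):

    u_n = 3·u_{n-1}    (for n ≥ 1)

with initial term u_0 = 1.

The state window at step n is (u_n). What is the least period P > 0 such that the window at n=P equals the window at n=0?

n=0: window = (1)
n=1: window = (3)
n=2: window = (9)
n=3: window = (5)
n=4: window = (4)
n=5: window = (1)
window at n=5 equals window at n=0 → period = 5

5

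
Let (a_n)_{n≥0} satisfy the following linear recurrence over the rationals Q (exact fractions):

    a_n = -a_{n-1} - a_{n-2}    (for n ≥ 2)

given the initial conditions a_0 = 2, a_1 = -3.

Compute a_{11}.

1

a_2 = -1·-3 + -1·2 = 1
a_3 = -1·1 + -1·-3 = 2
a_4 = -1·2 + -1·1 = -3
(a_3, a_4) = (2, -3) = (a_0, a_1), so the sequence has period 3.
11 ≡ 2 (mod 3), hence a_11 = a_2 = 1.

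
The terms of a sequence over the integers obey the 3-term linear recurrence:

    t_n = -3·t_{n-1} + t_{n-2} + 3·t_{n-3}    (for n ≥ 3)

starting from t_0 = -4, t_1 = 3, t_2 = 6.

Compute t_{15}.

t_3 = -3·6 + 1·3 + 3·-4 = -27
t_4 = -3·-27 + 1·6 + 3·3 = 96
t_5 = -3·96 + 1·-27 + 3·6 = -297
t_6 = -3·-297 + 1·96 + 3·-27 = 906
t_7 = -3·906 + 1·-297 + 3·96 = -2727
t_8 = -3·-2727 + 1·906 + 3·-297 = 8196
t_9 = -3·8196 + 1·-2727 + 3·906 = -24597
t_10 = -3·-24597 + 1·8196 + 3·-2727 = 73806
t_11 = -3·73806 + 1·-24597 + 3·8196 = -221427
t_12 = -3·-221427 + 1·73806 + 3·-24597 = 664296
t_13 = -3·664296 + 1·-221427 + 3·73806 = -1992897
t_14 = -3·-1992897 + 1·664296 + 3·-221427 = 5978706
t_15 = -3·5978706 + 1·-1992897 + 3·664296 = -17936127

-17936127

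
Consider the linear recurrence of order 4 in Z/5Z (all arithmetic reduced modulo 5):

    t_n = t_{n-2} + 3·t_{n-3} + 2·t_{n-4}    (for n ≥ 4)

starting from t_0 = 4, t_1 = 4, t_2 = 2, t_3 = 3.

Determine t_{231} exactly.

t_4 = 0·3 + 1·2 + 3·4 + 2·4 = 2
t_5 = 0·2 + 1·3 + 3·2 + 2·4 = 2
t_6 = 0·2 + 1·2 + 3·3 + 2·2 = 0
t_7 = 0·0 + 1·2 + 3·2 + 2·3 = 4
t_8 = 0·4 + 1·0 + 3·2 + 2·2 = 0
t_9 = 0·0 + 1·4 + 3·0 + 2·2 = 3
Continuing the recurrence:
  t_10 = 2;  t_11 = 1;  t_12 = 1;  t_13 = 3;  t_14 = 3;  t_15 = 3
  t_16 = 4;  t_17 = 3;  t_18 = 4;  t_19 = 1;  t_20 = 1;  t_21 = 4
  t_22 = 2;  t_23 = 4;  t_24 = 1;  t_25 = 3;  t_26 = 2;  t_27 = 4
  t_28 = 3;  t_29 = 1;  t_30 = 4;  t_31 = 3;  t_32 = 3;  t_33 = 2
  t_34 = 0;  t_35 = 2;  t_36 = 2;  t_37 = 1;  t_38 = 3;  t_39 = 1
  t_40 = 0;  t_41 = 2;  t_42 = 4;  t_43 = 4;  t_44 = 0;  t_45 = 0
  t_46 = 0;  t_47 = 3;  t_48 = 0;  t_49 = 3;  t_50 = 4;  t_51 = 4
  t_52 = 3;  t_53 = 2;  t_54 = 3;  t_55 = 4;  t_56 = 0;  t_57 = 2
  t_58 = 3;  t_59 = 0;  t_60 = 4;  t_61 = 3;  t_62 = 0;  t_63 = 0
  t_64 = 2;  t_65 = 1;  t_66 = 2;  t_67 = 2;  t_68 = 4;  t_69 = 0
  t_70 = 4;  t_71 = 1;  t_72 = 2;  t_73 = 3;  t_74 = 3;  t_75 = 1
  t_76 = 1;  t_77 = 1;  t_78 = 0;  t_79 = 1;  t_80 = 0;  t_81 = 3
  t_82 = 3;  t_83 = 0;  t_84 = 2;  t_85 = 0;  t_86 = 3;  t_87 = 1
  t_88 = 2;  t_89 = 0;  t_90 = 1;  t_91 = 3;  t_92 = 0;  t_93 = 1
  t_94 = 1;  t_95 = 2;  t_96 = 4;  t_97 = 2;  t_98 = 2;  t_99 = 3
  t_100 = 1;  t_101 = 3;  t_102 = 4;  t_103 = 2;  t_104 = 0;  t_105 = 0
  t_106 = 4;  t_107 = 4;  t_108 = 4;  t_109 = 1;  t_110 = 4;  t_111 = 1
  t_112 = 0;  t_113 = 0;  t_114 = 1;  t_115 = 2;  t_116 = 1;  t_117 = 0
  t_118 = 4;  t_119 = 2;  t_120 = 1;  t_121 = 4;  t_122 = 0;  t_123 = 1
  t_124 = 4;  t_125 = 4;  t_126 = 2;  t_127 = 3;  t_128 = 2;  t_129 = 2
  t_130 = 0;  t_131 = 4;  t_132 = 0;  t_133 = 3;  t_134 = 2;  t_135 = 1
  t_136 = 1;  t_137 = 3;  t_138 = 3;  t_139 = 3;  t_140 = 4;  t_141 = 3
  t_142 = 4;  t_143 = 1;  t_144 = 1;  t_145 = 4;  t_146 = 2;  t_147 = 4
  t_148 = 1;  t_149 = 3;  t_150 = 2;  t_151 = 4;  t_152 = 3;  t_153 = 1
  t_154 = 4;  t_155 = 3;  t_156 = 3;  t_157 = 2;  t_158 = 0;  t_159 = 2
  t_160 = 2;  t_161 = 1;  t_162 = 3;  t_163 = 1;  t_164 = 0;  t_165 = 2
  t_166 = 4;  t_167 = 4;  t_168 = 0;  t_169 = 0;  t_170 = 0;  t_171 = 3
  t_172 = 0;  t_173 = 3;  t_174 = 4;  t_175 = 4;  t_176 = 3;  t_177 = 2
  t_178 = 3;  t_179 = 4;  t_180 = 0;  t_181 = 2;  t_182 = 3;  t_183 = 0
  t_184 = 4;  t_185 = 3;  t_186 = 0;  t_187 = 0;  t_188 = 2;  t_189 = 1
  t_190 = 2;  t_191 = 2;  t_192 = 4;  t_193 = 0;  t_194 = 4;  t_195 = 1
  t_196 = 2;  t_197 = 3;  t_198 = 3;  t_199 = 1;  t_200 = 1;  t_201 = 1
  t_202 = 0;  t_203 = 1;  t_204 = 0;  t_205 = 3;  t_206 = 3;  t_207 = 0
  t_208 = 2;  t_209 = 0;  t_210 = 3;  t_211 = 1;  t_212 = 2;  t_213 = 0
  t_214 = 1;  t_215 = 3;  t_216 = 0;  t_217 = 1;  t_218 = 1;  t_219 = 2
  t_220 = 4;  t_221 = 2;  t_222 = 2;  t_223 = 3;  t_224 = 1;  t_225 = 3
  t_226 = 4;  t_227 = 2;  t_228 = 0;  t_229 = 0
t_230 = 0·0 + 1·0 + 3·2 + 2·4 = 4
t_231 = 0·4 + 1·0 + 3·0 + 2·2 = 4

4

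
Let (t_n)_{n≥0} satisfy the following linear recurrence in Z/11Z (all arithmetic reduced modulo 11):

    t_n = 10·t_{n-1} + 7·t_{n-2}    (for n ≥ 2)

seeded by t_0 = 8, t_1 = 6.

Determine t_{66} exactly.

5

t_2 = 10·6 + 7·8 = 6
t_3 = 10·6 + 7·6 = 3
t_4 = 10·3 + 7·6 = 6
t_5 = 10·6 + 7·3 = 4
t_6 = 10·4 + 7·6 = 5
t_7 = 10·5 + 7·4 = 1
t_8 = 10·1 + 7·5 = 1
t_9 = 10·1 + 7·1 = 6
t_10 = 10·6 + 7·1 = 1
t_11 = 10·1 + 7·6 = 8
t_12 = 10·8 + 7·1 = 10
t_13 = 10·10 + 7·8 = 2
t_14 = 10·2 + 7·10 = 2
t_15 = 10·2 + 7·2 = 1
t_16 = 10·1 + 7·2 = 2
t_17 = 10·2 + 7·1 = 5
t_18 = 10·5 + 7·2 = 9
t_19 = 10·9 + 7·5 = 4
t_20 = 10·4 + 7·9 = 4
t_21 = 10·4 + 7·4 = 2
t_22 = 10·2 + 7·4 = 4
t_23 = 10·4 + 7·2 = 10
t_24 = 10·10 + 7·4 = 7
t_25 = 10·7 + 7·10 = 8
t_26 = 10·8 + 7·7 = 8
t_27 = 10·8 + 7·8 = 4
t_28 = 10·4 + 7·8 = 8
t_29 = 10·8 + 7·4 = 9
t_30 = 10·9 + 7·8 = 3
t_31 = 10·3 + 7·9 = 5
t_32 = 10·5 + 7·3 = 5
t_33 = 10·5 + 7·5 = 8
t_34 = 10·8 + 7·5 = 5
t_35 = 10·5 + 7·8 = 7
t_36 = 10·7 + 7·5 = 6
t_37 = 10·6 + 7·7 = 10
t_38 = 10·10 + 7·6 = 10
t_39 = 10·10 + 7·10 = 5
t_40 = 10·5 + 7·10 = 10
t_41 = 10·10 + 7·5 = 3
t_42 = 10·3 + 7·10 = 1
t_43 = 10·1 + 7·3 = 9
t_44 = 10·9 + 7·1 = 9
t_45 = 10·9 + 7·9 = 10
t_46 = 10·10 + 7·9 = 9
t_47 = 10·9 + 7·10 = 6
t_48 = 10·6 + 7·9 = 2
t_49 = 10·2 + 7·6 = 7
t_50 = 10·7 + 7·2 = 7
t_51 = 10·7 + 7·7 = 9
t_52 = 10·9 + 7·7 = 7
t_53 = 10·7 + 7·9 = 1
t_54 = 10·1 + 7·7 = 4
t_55 = 10·4 + 7·1 = 3
t_56 = 10·3 + 7·4 = 3
t_57 = 10·3 + 7·3 = 7
t_58 = 10·7 + 7·3 = 3
t_59 = 10·3 + 7·7 = 2
t_60 = 10·2 + 7·3 = 8
t_61 = 10·8 + 7·2 = 6
t_62 = 10·6 + 7·8 = 6
t_63 = 10·6 + 7·6 = 3
t_64 = 10·3 + 7·6 = 6
t_65 = 10·6 + 7·3 = 4
t_66 = 10·4 + 7·6 = 5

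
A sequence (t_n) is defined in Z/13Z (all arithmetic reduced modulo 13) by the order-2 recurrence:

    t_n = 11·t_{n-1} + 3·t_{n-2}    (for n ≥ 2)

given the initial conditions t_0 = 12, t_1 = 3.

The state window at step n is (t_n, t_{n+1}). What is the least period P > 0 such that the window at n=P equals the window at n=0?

n=0: window = (12, 3)
n=1: window = (3, 4)
n=2: window = (4, 1)
n=3: window = (1, 10)
n=4: window = (10, 9)
n=5: window = (9, 12)
n=6: window = (12, 3)
window at n=6 equals window at n=0 → period = 6

6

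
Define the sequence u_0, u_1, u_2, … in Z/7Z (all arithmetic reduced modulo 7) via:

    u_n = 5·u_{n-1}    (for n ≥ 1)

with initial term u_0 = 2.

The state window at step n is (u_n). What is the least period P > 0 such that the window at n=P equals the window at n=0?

6

n=0: window = (2)
n=1: window = (3)
n=2: window = (1)
n=3: window = (5)
n=4: window = (4)
n=5: window = (6)
n=6: window = (2)
window at n=6 equals window at n=0 → period = 6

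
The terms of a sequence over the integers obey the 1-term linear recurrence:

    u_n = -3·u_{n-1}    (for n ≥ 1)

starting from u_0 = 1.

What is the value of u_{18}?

387420489

u_1 = -3·1 = -3
u_2 = -3·-3 = 9
u_3 = -3·9 = -27
u_4 = -3·-27 = 81
u_5 = -3·81 = -243
u_6 = -3·-243 = 729
u_7 = -3·729 = -2187
u_8 = -3·-2187 = 6561
u_9 = -3·6561 = -19683
u_10 = -3·-19683 = 59049
u_11 = -3·59049 = -177147
u_12 = -3·-177147 = 531441
u_13 = -3·531441 = -1594323
u_14 = -3·-1594323 = 4782969
u_15 = -3·4782969 = -14348907
u_16 = -3·-14348907 = 43046721
u_17 = -3·43046721 = -129140163
u_18 = -3·-129140163 = 387420489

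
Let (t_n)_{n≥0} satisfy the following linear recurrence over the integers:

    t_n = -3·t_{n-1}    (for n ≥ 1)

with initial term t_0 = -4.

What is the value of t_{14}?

-19131876

t_1 = -3·-4 = 12
t_2 = -3·12 = -36
t_3 = -3·-36 = 108
t_4 = -3·108 = -324
t_5 = -3·-324 = 972
t_6 = -3·972 = -2916
t_7 = -3·-2916 = 8748
t_8 = -3·8748 = -26244
t_9 = -3·-26244 = 78732
t_10 = -3·78732 = -236196
t_11 = -3·-236196 = 708588
t_12 = -3·708588 = -2125764
t_13 = -3·-2125764 = 6377292
t_14 = -3·6377292 = -19131876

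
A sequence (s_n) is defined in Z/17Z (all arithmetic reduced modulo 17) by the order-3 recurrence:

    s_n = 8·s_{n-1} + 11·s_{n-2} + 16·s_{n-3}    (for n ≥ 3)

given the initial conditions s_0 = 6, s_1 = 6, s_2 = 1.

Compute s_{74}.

1

s_3 = 8·1 + 11·6 + 16·6 = 0
s_4 = 8·0 + 11·1 + 16·6 = 5
s_5 = 8·5 + 11·0 + 16·1 = 5
s_6 = 8·5 + 11·5 + 16·0 = 10
s_7 = 8·10 + 11·5 + 16·5 = 11
s_8 = 8·11 + 11·10 + 16·5 = 6
s_9 = 8·6 + 11·11 + 16·10 = 6
s_10 = 8·6 + 11·6 + 16·11 = 1
(s_8, s_9, s_10) = (6, 6, 1) = (s_0, s_1, s_2), so the sequence has period 8.
74 ≡ 2 (mod 8), hence s_74 = s_2 = 1.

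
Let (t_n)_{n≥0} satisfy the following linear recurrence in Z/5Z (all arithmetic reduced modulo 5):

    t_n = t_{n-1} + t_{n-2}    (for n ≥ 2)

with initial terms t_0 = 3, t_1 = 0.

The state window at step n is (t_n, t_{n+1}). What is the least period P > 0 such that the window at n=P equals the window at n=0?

20

n=0: window = (3, 0)
n=1: window = (0, 3)
n=2: window = (3, 3)
n=3: window = (3, 1)
n=4: window = (1, 4)
n=5: window = (4, 0)
n=6: window = (0, 4)
n=7: window = (4, 4)
n=8: window = (4, 3)
n=9: window = (3, 2)
n=10: window = (2, 0)
n=11: window = (0, 2)
n=12: window = (2, 2)
n=13: window = (2, 4)
n=14: window = (4, 1)
n=15: window = (1, 0)
n=16: window = (0, 1)
n=17: window = (1, 1)
n=18: window = (1, 2)
n=19: window = (2, 3)
n=20: window = (3, 0)
window at n=20 equals window at n=0 → period = 20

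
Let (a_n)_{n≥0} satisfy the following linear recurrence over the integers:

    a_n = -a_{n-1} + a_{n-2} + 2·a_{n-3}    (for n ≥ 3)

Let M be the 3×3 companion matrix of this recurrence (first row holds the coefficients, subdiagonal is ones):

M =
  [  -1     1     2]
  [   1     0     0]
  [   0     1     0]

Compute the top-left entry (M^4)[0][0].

(M^4)[0][0] is the top entry after applying M 4 times to the unit state (1, 0, 0). Equivalently it is h_{6} for the auxiliary sequence (h_n) obeying the same recurrence with h_2 = 1 and h_i = 0 for 0 ≤ i < 2:
h_3 = -1·1 + 1·0 + 2·0 = -1
h_4 = -1·-1 + 1·1 + 2·0 = 2
h_5 = -1·2 + 1·-1 + 2·1 = -1
h_6 = -1·-1 + 1·2 + 2·-1 = 1

1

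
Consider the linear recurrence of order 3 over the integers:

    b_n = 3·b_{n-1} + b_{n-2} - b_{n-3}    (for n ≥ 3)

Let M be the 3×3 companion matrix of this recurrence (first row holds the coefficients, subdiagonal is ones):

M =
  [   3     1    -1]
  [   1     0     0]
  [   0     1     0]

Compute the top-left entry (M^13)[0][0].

3771911

(M^13)[0][0] is the top entry after applying M 13 times to the unit state (1, 0, 0). Equivalently it is h_{15} for the auxiliary sequence (h_n) obeying the same recurrence with h_2 = 1 and h_i = 0 for 0 ≤ i < 2:
h_3 = 3·1 + 1·0 + -1·0 = 3
h_4 = 3·3 + 1·1 + -1·0 = 10
h_5 = 3·10 + 1·3 + -1·1 = 32
h_6 = 3·32 + 1·10 + -1·3 = 103
h_7 = 3·103 + 1·32 + -1·10 = 331
h_8 = 3·331 + 1·103 + -1·32 = 1064
h_9 = 3·1064 + 1·331 + -1·103 = 3420
h_10 = 3·3420 + 1·1064 + -1·331 = 10993
h_11 = 3·10993 + 1·3420 + -1·1064 = 35335
h_12 = 3·35335 + 1·10993 + -1·3420 = 113578
h_13 = 3·113578 + 1·35335 + -1·10993 = 365076
h_14 = 3·365076 + 1·113578 + -1·35335 = 1173471
h_15 = 3·1173471 + 1·365076 + -1·113578 = 3771911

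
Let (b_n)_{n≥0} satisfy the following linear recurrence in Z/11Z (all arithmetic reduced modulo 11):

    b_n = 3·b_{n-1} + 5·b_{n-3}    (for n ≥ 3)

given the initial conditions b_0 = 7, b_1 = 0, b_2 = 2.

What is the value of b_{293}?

b_3 = 3·2 + 0·0 + 5·7 = 8
b_4 = 3·8 + 0·2 + 5·0 = 2
b_5 = 3·2 + 0·8 + 5·2 = 5
b_6 = 3·5 + 0·2 + 5·8 = 0
b_7 = 3·0 + 0·5 + 5·2 = 10
b_8 = 3·10 + 0·0 + 5·5 = 0
b_9 = 3·0 + 0·10 + 5·0 = 0
b_10 = 3·0 + 0·0 + 5·10 = 6
b_11 = 3·6 + 0·0 + 5·0 = 7
b_12 = 3·7 + 0·6 + 5·0 = 10
b_13 = 3·10 + 0·7 + 5·6 = 5
b_14 = 3·5 + 0·10 + 5·7 = 6
b_15 = 3·6 + 0·5 + 5·10 = 2
b_16 = 3·2 + 0·6 + 5·5 = 9
b_17 = 3·9 + 0·2 + 5·6 = 2
b_18 = 3·2 + 0·9 + 5·2 = 5
b_19 = 3·5 + 0·2 + 5·9 = 5
b_20 = 3·5 + 0·5 + 5·2 = 3
b_21 = 3·3 + 0·5 + 5·5 = 1
b_22 = 3·1 + 0·3 + 5·5 = 6
b_23 = 3·6 + 0·1 + 5·3 = 0
b_24 = 3·0 + 0·6 + 5·1 = 5
b_25 = 3·5 + 0·0 + 5·6 = 1
b_26 = 3·1 + 0·5 + 5·0 = 3
b_27 = 3·3 + 0·1 + 5·5 = 1
b_28 = 3·1 + 0·3 + 5·1 = 8
b_29 = 3·8 + 0·1 + 5·3 = 6
b_30 = 3·6 + 0·8 + 5·1 = 1
b_31 = 3·1 + 0·6 + 5·8 = 10
b_32 = 3·10 + 0·1 + 5·6 = 5
b_33 = 3·5 + 0·10 + 5·1 = 9
b_34 = 3·9 + 0·5 + 5·10 = 0
b_35 = 3·0 + 0·9 + 5·5 = 3
b_36 = 3·3 + 0·0 + 5·9 = 10
b_37 = 3·10 + 0·3 + 5·0 = 8
b_38 = 3·8 + 0·10 + 5·3 = 6
b_39 = 3·6 + 0·8 + 5·10 = 2
b_40 = 3·2 + 0·6 + 5·8 = 2
b_41 = 3·2 + 0·2 + 5·6 = 3
b_42 = 3·3 + 0·2 + 5·2 = 8
b_43 = 3·8 + 0·3 + 5·2 = 1
b_44 = 3·1 + 0·8 + 5·3 = 7
b_45 = 3·7 + 0·1 + 5·8 = 6
b_46 = 3·6 + 0·7 + 5·1 = 1
b_47 = 3·1 + 0·6 + 5·7 = 5
b_48 = 3·5 + 0·1 + 5·6 = 1
b_49 = 3·1 + 0·5 + 5·1 = 8
b_50 = 3·8 + 0·1 + 5·5 = 5
b_51 = 3·5 + 0·8 + 5·1 = 9
b_52 = 3·9 + 0·5 + 5·8 = 1
b_53 = 3·1 + 0·9 + 5·5 = 6
b_54 = 3·6 + 0·1 + 5·9 = 8
b_55 = 3·8 + 0·6 + 5·1 = 7
b_56 = 3·7 + 0·8 + 5·6 = 7
b_57 = 3·7 + 0·7 + 5·8 = 6
b_58 = 3·6 + 0·7 + 5·7 = 9
b_59 = 3·9 + 0·6 + 5·7 = 7
b_60 = 3·7 + 0·9 + 5·6 = 7
b_61 = 3·7 + 0·7 + 5·9 = 0
b_62 = 3·0 + 0·7 + 5·7 = 2
(b_60, b_61, b_62) = (7, 0, 2) = (b_0, b_1, b_2), so the sequence has period 60.
293 ≡ 53 (mod 60), hence b_293 = b_53 = 6.

6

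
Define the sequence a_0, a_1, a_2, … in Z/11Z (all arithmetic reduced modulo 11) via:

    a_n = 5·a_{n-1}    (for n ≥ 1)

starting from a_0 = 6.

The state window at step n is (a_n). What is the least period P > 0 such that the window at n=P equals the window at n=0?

n=0: window = (6)
n=1: window = (8)
n=2: window = (7)
n=3: window = (2)
n=4: window = (10)
n=5: window = (6)
window at n=5 equals window at n=0 → period = 5

5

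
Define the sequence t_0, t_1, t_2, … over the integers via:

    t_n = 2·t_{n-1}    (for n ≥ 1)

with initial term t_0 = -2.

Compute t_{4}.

t_1 = 2·-2 = -4
t_2 = 2·-4 = -8
t_3 = 2·-8 = -16
t_4 = 2·-16 = -32

-32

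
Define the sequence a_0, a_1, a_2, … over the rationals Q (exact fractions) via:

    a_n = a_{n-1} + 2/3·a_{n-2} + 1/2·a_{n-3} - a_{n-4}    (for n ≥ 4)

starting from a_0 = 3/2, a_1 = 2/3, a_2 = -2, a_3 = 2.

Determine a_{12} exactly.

223/162

a_4 = 1·2 + 2/3·-2 + 1/2·2/3 + -1·3/2 = -1/2
a_5 = 1·-1/2 + 2/3·2 + 1/2·-2 + -1·2/3 = -5/6
a_6 = 1·-5/6 + 2/3·-1/2 + 1/2·2 + -1·-2 = 11/6
a_7 = 1·11/6 + 2/3·-5/6 + 1/2·-1/2 + -1·2 = -35/36
a_8 = 1·-35/36 + 2/3·11/6 + 1/2·-5/6 + -1·-1/2 = 1/3
a_9 = 1·1/3 + 2/3·-35/36 + 1/2·11/6 + -1·-5/6 = 155/108
a_10 = 1·155/108 + 2/3·1/3 + 1/2·-35/36 + -1·11/6 = -143/216
a_11 = 1·-143/216 + 2/3·155/108 + 1/2·1/3 + -1·-35/36 = 929/648
a_12 = 1·929/648 + 2/3·-143/216 + 1/2·155/108 + -1·1/3 = 223/162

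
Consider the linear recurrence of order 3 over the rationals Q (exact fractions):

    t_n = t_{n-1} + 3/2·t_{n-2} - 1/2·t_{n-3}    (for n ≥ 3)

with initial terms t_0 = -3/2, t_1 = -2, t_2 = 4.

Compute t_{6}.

t_3 = 1·4 + 3/2·-2 + -1/2·-3/2 = 7/4
t_4 = 1·7/4 + 3/2·4 + -1/2·-2 = 35/4
t_5 = 1·35/4 + 3/2·7/4 + -1/2·4 = 75/8
t_6 = 1·75/8 + 3/2·35/4 + -1/2·7/4 = 173/8

173/8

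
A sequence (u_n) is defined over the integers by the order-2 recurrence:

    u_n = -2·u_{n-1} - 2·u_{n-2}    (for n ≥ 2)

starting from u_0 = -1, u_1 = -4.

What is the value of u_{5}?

16

u_2 = -2·-4 + -2·-1 = 10
u_3 = -2·10 + -2·-4 = -12
u_4 = -2·-12 + -2·10 = 4
u_5 = -2·4 + -2·-12 = 16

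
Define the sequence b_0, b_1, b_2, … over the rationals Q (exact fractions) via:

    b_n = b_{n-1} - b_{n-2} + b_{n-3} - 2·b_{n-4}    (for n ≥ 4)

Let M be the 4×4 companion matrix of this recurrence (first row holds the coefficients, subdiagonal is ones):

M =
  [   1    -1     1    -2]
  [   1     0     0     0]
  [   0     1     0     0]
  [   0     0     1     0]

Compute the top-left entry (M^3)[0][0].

0

(M^3)[0][0] is the top entry after applying M 3 times to the unit state (1, 0, 0, 0). Equivalently it is h_{6} for the auxiliary sequence (h_n) obeying the same recurrence with h_3 = 1 and h_i = 0 for 0 ≤ i < 3:
h_4 = 1·1 + -1·0 + 1·0 + -2·0 = 1
h_5 = 1·1 + -1·1 + 1·0 + -2·0 = 0
h_6 = 1·0 + -1·1 + 1·1 + -2·0 = 0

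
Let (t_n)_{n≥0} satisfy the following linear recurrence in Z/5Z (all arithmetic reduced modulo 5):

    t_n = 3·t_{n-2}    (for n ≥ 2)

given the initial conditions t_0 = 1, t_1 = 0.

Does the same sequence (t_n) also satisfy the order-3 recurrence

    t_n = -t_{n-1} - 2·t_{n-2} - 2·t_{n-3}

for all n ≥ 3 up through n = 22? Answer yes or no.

Terms t_0..t_22: 1, 0, 3, 0, 4, 0, 2, 0, 1, 0, 3, 0, 4, 0, 2, 0, 1, 0, 3, 0, 4, 0, 2
n=3: candidate gives 0, actual t_3 = 0 ✓
n=4: candidate gives 4, actual t_4 = 4 ✓
n=5: candidate gives 0, actual t_5 = 0 ✓
n=6: candidate gives 2, actual t_6 = 2 ✓
n=7: candidate gives 0, actual t_7 = 0 ✓
n=8: candidate gives 1, actual t_8 = 1 ✓
n=9: candidate gives 0, actual t_9 = 0 ✓
n=10: candidate gives 3, actual t_10 = 3 ✓
n=11: candidate gives 0, actual t_11 = 0 ✓
n=12: candidate gives 4, actual t_12 = 4 ✓
n=13: candidate gives 0, actual t_13 = 0 ✓
n=14: candidate gives 2, actual t_14 = 2 ✓
n=15: candidate gives 0, actual t_15 = 0 ✓
n=16: candidate gives 1, actual t_16 = 1 ✓
n=17: candidate gives 0, actual t_17 = 0 ✓
n=18: candidate gives 3, actual t_18 = 3 ✓
n=19: candidate gives 0, actual t_19 = 0 ✓
n=20: candidate gives 4, actual t_20 = 4 ✓
n=21: candidate gives 0, actual t_21 = 0 ✓
n=22: candidate gives 2, actual t_22 = 2 ✓

yes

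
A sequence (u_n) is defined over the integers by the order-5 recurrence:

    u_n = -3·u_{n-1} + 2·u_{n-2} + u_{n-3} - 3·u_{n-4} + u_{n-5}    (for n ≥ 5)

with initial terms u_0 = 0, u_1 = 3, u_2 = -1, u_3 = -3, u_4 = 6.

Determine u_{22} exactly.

41323329663

u_5 = -3·6 + 2·-3 + 1·-1 + -3·3 + 1·0 = -34
u_6 = -3·-34 + 2·6 + 1·-3 + -3·-1 + 1·3 = 117
u_7 = -3·117 + 2·-34 + 1·6 + -3·-3 + 1·-1 = -405
u_8 = -3·-405 + 2·117 + 1·-34 + -3·6 + 1·-3 = 1394
u_9 = -3·1394 + 2·-405 + 1·117 + -3·-34 + 1·6 = -4767
u_10 = -3·-4767 + 2·1394 + 1·-405 + -3·117 + 1·-34 = 16299
u_11 = -3·16299 + 2·-4767 + 1·1394 + -3·-405 + 1·117 = -55705
u_12 = -3·-55705 + 2·16299 + 1·-4767 + -3·1394 + 1·-405 = 190359
u_13 = -3·190359 + 2·-55705 + 1·16299 + -3·-4767 + 1·1394 = -650493
u_14 = -3·-650493 + 2·190359 + 1·-55705 + -3·16299 + 1·-4767 = 2222828
u_15 = -3·2222828 + 2·-650493 + 1·190359 + -3·-55705 + 1·16299 = -7595697
u_16 = -3·-7595697 + 2·2222828 + 1·-650493 + -3·190359 + 1·-55705 = 25955472
u_17 = -3·25955472 + 2·-7595697 + 1·2222828 + -3·-650493 + 1·190359 = -88693144
u_18 = -3·-88693144 + 2·25955472 + 1·-7595697 + -3·2222828 + 1·-650493 = 303075702
u_19 = -3·303075702 + 2·-88693144 + 1·25955472 + -3·-7595697 + 1·2222828 = -1035648003
u_20 = -3·-1035648003 + 2·303075702 + 1·-88693144 + -3·25955472 + 1·-7595697 = 3538940156
u_21 = -3·3538940156 + 2·-1035648003 + 1·303075702 + -3·-88693144 + 1·25955472 = -12093005868
u_22 = -3·-12093005868 + 2·3538940156 + 1·-1035648003 + -3·303075702 + 1·-88693144 = 41323329663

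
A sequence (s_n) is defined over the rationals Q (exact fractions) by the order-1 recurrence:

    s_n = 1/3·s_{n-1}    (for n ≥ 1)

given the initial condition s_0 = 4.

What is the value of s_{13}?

4/1594323

s_1 = 1/3·4 = 4/3
s_2 = 1/3·4/3 = 4/9
s_3 = 1/3·4/9 = 4/27
s_4 = 1/3·4/27 = 4/81
s_5 = 1/3·4/81 = 4/243
s_6 = 1/3·4/243 = 4/729
s_7 = 1/3·4/729 = 4/2187
s_8 = 1/3·4/2187 = 4/6561
s_9 = 1/3·4/6561 = 4/19683
s_10 = 1/3·4/19683 = 4/59049
s_11 = 1/3·4/59049 = 4/177147
s_12 = 1/3·4/177147 = 4/531441
s_13 = 1/3·4/531441 = 4/1594323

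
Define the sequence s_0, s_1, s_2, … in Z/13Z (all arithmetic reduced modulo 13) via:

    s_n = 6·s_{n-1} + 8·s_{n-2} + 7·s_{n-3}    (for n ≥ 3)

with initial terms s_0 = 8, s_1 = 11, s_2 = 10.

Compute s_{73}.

1

s_3 = 6·10 + 8·11 + 7·8 = 9
s_4 = 6·9 + 8·10 + 7·11 = 3
s_5 = 6·3 + 8·9 + 7·10 = 4
s_6 = 6·4 + 8·3 + 7·9 = 7
s_7 = 6·7 + 8·4 + 7·3 = 4
s_8 = 6·4 + 8·7 + 7·4 = 4
s_9 = 6·4 + 8·4 + 7·7 = 1
s_10 = 6·1 + 8·4 + 7·4 = 1
s_11 = 6·1 + 8·1 + 7·4 = 3
s_12 = 6·3 + 8·1 + 7·1 = 7
s_13 = 6·7 + 8·3 + 7·1 = 8
s_14 = 6·8 + 8·7 + 7·3 = 8
s_15 = 6·8 + 8·8 + 7·7 = 5
s_16 = 6·5 + 8·8 + 7·8 = 7
s_17 = 6·7 + 8·5 + 7·8 = 8
s_18 = 6·8 + 8·7 + 7·5 = 9
s_19 = 6·9 + 8·8 + 7·7 = 11
s_20 = 6·11 + 8·9 + 7·8 = 12
s_21 = 6·12 + 8·11 + 7·9 = 2
s_22 = 6·2 + 8·12 + 7·11 = 3
s_23 = 6·3 + 8·2 + 7·12 = 1
s_24 = 6·1 + 8·3 + 7·2 = 5
s_25 = 6·5 + 8·1 + 7·3 = 7
s_26 = 6·7 + 8·5 + 7·1 = 11
s_27 = 6·11 + 8·7 + 7·5 = 1
s_28 = 6·1 + 8·11 + 7·7 = 0
s_29 = 6·0 + 8·1 + 7·11 = 7
s_30 = 6·7 + 8·0 + 7·1 = 10
s_31 = 6·10 + 8·7 + 7·0 = 12
s_32 = 6·12 + 8·10 + 7·7 = 6
s_33 = 6·6 + 8·12 + 7·10 = 7
s_34 = 6·7 + 8·6 + 7·12 = 5
s_35 = 6·5 + 8·7 + 7·6 = 11
s_36 = 6·11 + 8·5 + 7·7 = 12
s_37 = 6·12 + 8·11 + 7·5 = 0
s_38 = 6·0 + 8·12 + 7·11 = 4
s_39 = 6·4 + 8·0 + 7·12 = 4
s_40 = 6·4 + 8·4 + 7·0 = 4
s_41 = 6·4 + 8·4 + 7·4 = 6
s_42 = 6·6 + 8·4 + 7·4 = 5
s_43 = 6·5 + 8·6 + 7·4 = 2
s_44 = 6·2 + 8·5 + 7·6 = 3
s_45 = 6·3 + 8·2 + 7·5 = 4
s_46 = 6·4 + 8·3 + 7·2 = 10
s_47 = 6·10 + 8·4 + 7·3 = 9
s_48 = 6·9 + 8·10 + 7·4 = 6
s_49 = 6·6 + 8·9 + 7·10 = 9
s_50 = 6·9 + 8·6 + 7·9 = 9
s_51 = 6·9 + 8·9 + 7·6 = 12
s_52 = 6·12 + 8·9 + 7·9 = 12
s_53 = 6·12 + 8·12 + 7·9 = 10
s_54 = 6·10 + 8·12 + 7·12 = 6
s_55 = 6·6 + 8·10 + 7·12 = 5
s_56 = 6·5 + 8·6 + 7·10 = 5
s_57 = 6·5 + 8·5 + 7·6 = 8
s_58 = 6·8 + 8·5 + 7·5 = 6
s_59 = 6·6 + 8·8 + 7·5 = 5
s_60 = 6·5 + 8·6 + 7·8 = 4
s_61 = 6·4 + 8·5 + 7·6 = 2
s_62 = 6·2 + 8·4 + 7·5 = 1
s_63 = 6·1 + 8·2 + 7·4 = 11
s_64 = 6·11 + 8·1 + 7·2 = 10
s_65 = 6·10 + 8·11 + 7·1 = 12
s_66 = 6·12 + 8·10 + 7·11 = 8
s_67 = 6·8 + 8·12 + 7·10 = 6
s_68 = 6·6 + 8·8 + 7·12 = 2
s_69 = 6·2 + 8·6 + 7·8 = 12
s_70 = 6·12 + 8·2 + 7·6 = 0
s_71 = 6·0 + 8·12 + 7·2 = 6
s_72 = 6·6 + 8·0 + 7·12 = 3
s_73 = 6·3 + 8·6 + 7·0 = 1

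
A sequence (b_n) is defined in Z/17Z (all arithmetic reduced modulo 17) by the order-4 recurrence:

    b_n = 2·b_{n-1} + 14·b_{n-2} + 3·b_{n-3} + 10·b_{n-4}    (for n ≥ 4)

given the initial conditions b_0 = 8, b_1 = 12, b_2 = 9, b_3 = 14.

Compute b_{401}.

13

b_4 = 2·14 + 14·9 + 3·12 + 10·8 = 15
b_5 = 2·15 + 14·14 + 3·9 + 10·12 = 16
b_6 = 2·16 + 14·15 + 3·14 + 10·9 = 0
b_7 = 2·0 + 14·16 + 3·15 + 10·14 = 1
b_8 = 2·1 + 14·0 + 3·16 + 10·15 = 13
b_9 = 2·13 + 14·1 + 3·0 + 10·16 = 13
Continuing the recurrence:
  b_10 = 7;  b_11 = 7;  b_12 = 9;  b_13 = 12;  b_14 = 3;  b_15 = 16
  b_16 = 13;  b_17 = 5;  b_18 = 15;  b_19 = 10;  b_20 = 1;  b_21 = 16
  b_22 = 5;  b_23 = 14;  b_24 = 3;  b_25 = 3;  b_26 = 4;  b_27 = 12
  b_28 = 0;  b_29 = 6;  b_30 = 3;  b_31 = 6;  b_32 = 4;  b_33 = 8
  b_34 = 1;  b_35 = 16;  b_36 = 8;  b_37 = 0;  b_38 = 0;  b_39 = 14
  b_40 = 6;  b_41 = 4;  b_42 = 15;  b_43 = 6;  b_44 = 5;  b_45 = 9
  b_46 = 1;  b_47 = 16;  b_48 = 4;  b_49 = 2;  b_50 = 16;  b_51 = 11
  b_52 = 3;  b_53 = 7;  b_54 = 11;  b_55 = 1;  b_56 = 3;  b_57 = 4
  b_58 = 10;  b_59 = 10;  b_60 = 15;  b_61 = 2;  b_62 = 4;  b_63 = 11
  b_64 = 13;  b_65 = 8;  b_66 = 16;  b_67 = 4;  b_68 = 12;  b_69 = 4
  b_70 = 8;  b_71 = 12;  b_72 = 13;  b_73 = 3;  b_74 = 15;  b_75 = 10
  b_76 = 12;  b_77 = 1;  b_78 = 10;  b_79 = 0;  b_80 = 8;  b_81 = 5
  b_82 = 1;  b_83 = 11;  b_84 = 12;  b_85 = 10;  b_86 = 10;  b_87 = 0
  b_88 = 1;  b_89 = 13;  b_90 = 4;  b_91 = 6;  b_92 = 15;  b_93 = 1
  b_94 = 15;  b_95 = 13;  b_96 = 15;  b_97 = 12;  b_98 = 15;  b_99 = 16
  b_100 = 3;  b_101 = 4;  b_102 = 10;  b_103 = 7;  b_104 = 9;  b_105 = 16
  b_106 = 7;  b_107 = 12;  b_108 = 5;  b_109 = 2;  b_110 = 10;  b_111 = 13
  b_112 = 1;  b_113 = 13;  b_114 = 9;  b_115 = 10;  b_116 = 8;  b_117 = 7
  b_118 = 8;  b_119 = 0;  b_120 = 9;  b_121 = 10;  b_122 = 5;  b_123 = 7
  b_124 = 0;  b_125 = 9;  b_126 = 4;  b_127 = 0;  b_128 = 15;  b_129 = 13
  b_130 = 4;  b_131 = 14;  b_132 = 1;  b_133 = 0;  b_134 = 11;  b_135 = 12
  b_136 = 1;  b_137 = 16;  b_138 = 5;  b_139 = 0;  b_140 = 9;  b_141 = 6
  b_142 = 1;  b_143 = 11;  b_144 = 8;  b_145 = 12;  b_146 = 9;  b_147 = 14
  b_148 = 15;  b_149 = 16;  b_150 = 0;  b_151 = 1;  b_152 = 13;  b_153 = 13
  b_154 = 7;  b_155 = 7;  b_156 = 9;  b_157 = 12;  b_158 = 3;  b_159 = 16
  b_160 = 13;  b_161 = 5;  b_162 = 15;  b_163 = 10;  b_164 = 1;  b_165 = 16
  b_166 = 5;  b_167 = 14;  b_168 = 3;  b_169 = 3;  b_170 = 4;  b_171 = 12
  b_172 = 0;  b_173 = 6;  b_174 = 3;  b_175 = 6;  b_176 = 4;  b_177 = 8
  b_178 = 1;  b_179 = 16;  b_180 = 8;  b_181 = 0;  b_182 = 0;  b_183 = 14
  b_184 = 6;  b_185 = 4;  b_186 = 15;  b_187 = 6;  b_188 = 5;  b_189 = 9
  b_190 = 1;  b_191 = 16;  b_192 = 4;  b_193 = 2;  b_194 = 16;  b_195 = 11
  b_196 = 3;  b_197 = 7;  b_198 = 11;  b_199 = 1;  b_200 = 3;  b_201 = 4
  b_202 = 10;  b_203 = 10;  b_204 = 15;  b_205 = 2;  b_206 = 4;  b_207 = 11
  b_208 = 13;  b_209 = 8;  b_210 = 16;  b_211 = 4;  b_212 = 12;  b_213 = 4
  b_214 = 8;  b_215 = 12;  b_216 = 13;  b_217 = 3;  b_218 = 15;  b_219 = 10
  b_220 = 12;  b_221 = 1;  b_222 = 10;  b_223 = 0;  b_224 = 8;  b_225 = 5
  b_226 = 1;  b_227 = 11;  b_228 = 12;  b_229 = 10;  b_230 = 10;  b_231 = 0
  b_232 = 1;  b_233 = 13;  b_234 = 4;  b_235 = 6;  b_236 = 15;  b_237 = 1
  b_238 = 15;  b_239 = 13;  b_240 = 15;  b_241 = 12;  b_242 = 15;  b_243 = 16
  b_244 = 3;  b_245 = 4;  b_246 = 10;  b_247 = 7;  b_248 = 9;  b_249 = 16
  b_250 = 7;  b_251 = 12;  b_252 = 5;  b_253 = 2;  b_254 = 10;  b_255 = 13
  b_256 = 1;  b_257 = 13;  b_258 = 9;  b_259 = 10;  b_260 = 8;  b_261 = 7
  b_262 = 8;  b_263 = 0;  b_264 = 9;  b_265 = 10;  b_266 = 5;  b_267 = 7
  b_268 = 0;  b_269 = 9;  b_270 = 4;  b_271 = 0;  b_272 = 15;  b_273 = 13
  b_274 = 4;  b_275 = 14;  b_276 = 1;  b_277 = 0;  b_278 = 11;  b_279 = 12
  b_280 = 1;  b_281 = 16;  b_282 = 5;  b_283 = 0;  b_284 = 9;  b_285 = 6
  b_286 = 1;  b_287 = 11;  b_288 = 8;  b_289 = 12;  b_290 = 9;  b_291 = 14
  b_292 = 15;  b_293 = 16;  b_294 = 0;  b_295 = 1;  b_296 = 13;  b_297 = 13
  b_298 = 7;  b_299 = 7;  b_300 = 9;  b_301 = 12;  b_302 = 3;  b_303 = 16
  b_304 = 13;  b_305 = 5;  b_306 = 15;  b_307 = 10;  b_308 = 1;  b_309 = 16
  b_310 = 5;  b_311 = 14;  b_312 = 3;  b_313 = 3;  b_314 = 4;  b_315 = 12
  b_316 = 0;  b_317 = 6;  b_318 = 3;  b_319 = 6;  b_320 = 4;  b_321 = 8
  b_322 = 1;  b_323 = 16;  b_324 = 8;  b_325 = 0;  b_326 = 0;  b_327 = 14
  b_328 = 6;  b_329 = 4;  b_330 = 15;  b_331 = 6;  b_332 = 5;  b_333 = 9
  b_334 = 1;  b_335 = 16;  b_336 = 4;  b_337 = 2;  b_338 = 16;  b_339 = 11
  b_340 = 3;  b_341 = 7;  b_342 = 11;  b_343 = 1;  b_344 = 3;  b_345 = 4
  b_346 = 10;  b_347 = 10;  b_348 = 15;  b_349 = 2;  b_350 = 4;  b_351 = 11
  b_352 = 13;  b_353 = 8;  b_354 = 16;  b_355 = 4;  b_356 = 12;  b_357 = 4
  b_358 = 8;  b_359 = 12;  b_360 = 13;  b_361 = 3;  b_362 = 15;  b_363 = 10
  b_364 = 12;  b_365 = 1;  b_366 = 10;  b_367 = 0;  b_368 = 8;  b_369 = 5
  b_370 = 1;  b_371 = 11;  b_372 = 12;  b_373 = 10;  b_374 = 10;  b_375 = 0
  b_376 = 1;  b_377 = 13;  b_378 = 4;  b_379 = 6;  b_380 = 15;  b_381 = 1
  b_382 = 15;  b_383 = 13;  b_384 = 15;  b_385 = 12;  b_386 = 15;  b_387 = 16
  b_388 = 3;  b_389 = 4;  b_390 = 10;  b_391 = 7;  b_392 = 9;  b_393 = 16
  b_394 = 7;  b_395 = 12;  b_396 = 5;  b_397 = 2;  b_398 = 10;  b_399 = 13
b_400 = 2·13 + 14·10 + 3·2 + 10·5 = 1
b_401 = 2·1 + 14·13 + 3·10 + 10·2 = 13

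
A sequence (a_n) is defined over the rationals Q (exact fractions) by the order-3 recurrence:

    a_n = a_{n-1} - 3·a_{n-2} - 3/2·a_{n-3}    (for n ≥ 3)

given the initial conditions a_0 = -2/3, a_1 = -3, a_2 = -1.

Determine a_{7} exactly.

a_3 = 1·-1 + -3·-3 + -3/2·-2/3 = 9
a_4 = 1·9 + -3·-1 + -3/2·-3 = 33/2
a_5 = 1·33/2 + -3·9 + -3/2·-1 = -9
a_6 = 1·-9 + -3·33/2 + -3/2·9 = -72
a_7 = 1·-72 + -3·-9 + -3/2·33/2 = -279/4

-279/4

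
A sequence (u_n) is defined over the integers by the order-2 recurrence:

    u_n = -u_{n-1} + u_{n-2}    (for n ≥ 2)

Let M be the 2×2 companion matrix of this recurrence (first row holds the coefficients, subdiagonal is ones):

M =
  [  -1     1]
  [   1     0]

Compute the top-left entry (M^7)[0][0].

-21

(M^7)[0][0] is the top entry after applying M 7 times to the unit state (1, 0). Equivalently it is h_{8} for the auxiliary sequence (h_n) obeying the same recurrence with h_1 = 1 and h_i = 0 for 0 ≤ i < 1:
h_2 = -1·1 + 1·0 = -1
h_3 = -1·-1 + 1·1 = 2
h_4 = -1·2 + 1·-1 = -3
h_5 = -1·-3 + 1·2 = 5
h_6 = -1·5 + 1·-3 = -8
h_7 = -1·-8 + 1·5 = 13
h_8 = -1·13 + 1·-8 = -21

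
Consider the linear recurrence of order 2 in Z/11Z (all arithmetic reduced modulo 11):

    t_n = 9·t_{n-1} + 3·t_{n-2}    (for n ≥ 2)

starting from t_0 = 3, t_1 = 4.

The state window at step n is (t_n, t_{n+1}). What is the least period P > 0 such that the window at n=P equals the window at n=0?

n=0: window = (3, 4)
n=1: window = (4, 1)
n=2: window = (1, 10)
n=3: window = (10, 5)
n=4: window = (5, 9)
n=5: window = (9, 8)
n=6: window = (8, 0)
n=7: window = (0, 2)
n=8: window = (2, 7)
n=9: window = (7, 3)
n=10: window = (3, 4)
window at n=10 equals window at n=0 → period = 10

10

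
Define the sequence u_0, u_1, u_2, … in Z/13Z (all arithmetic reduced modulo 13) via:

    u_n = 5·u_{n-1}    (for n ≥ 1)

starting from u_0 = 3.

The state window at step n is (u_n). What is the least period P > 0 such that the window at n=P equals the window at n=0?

n=0: window = (3)
n=1: window = (2)
n=2: window = (10)
n=3: window = (11)
n=4: window = (3)
window at n=4 equals window at n=0 → period = 4

4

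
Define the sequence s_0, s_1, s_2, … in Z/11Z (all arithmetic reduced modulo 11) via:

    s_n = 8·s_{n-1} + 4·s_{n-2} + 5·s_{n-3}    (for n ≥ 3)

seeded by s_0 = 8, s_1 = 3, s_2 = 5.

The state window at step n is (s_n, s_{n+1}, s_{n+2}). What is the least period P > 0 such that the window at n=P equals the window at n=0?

95

n=0: window = (8, 3, 5)
n=1: window = (3, 5, 4)
n=2: window = (5, 4, 1)
n=3: window = (4, 1, 5)
n=4: window = (1, 5, 9)
n=5: window = (5, 9, 9)
n=6: window = (9, 9, 1)
n=7: window = (9, 1, 1)
n=8: window = (1, 1, 2)
n=9: window = (1, 2, 3)
n=10: window = (2, 3, 4)
n=11: window = (3, 4, 10)
n=12: window = (4, 10, 1)
n=13: window = (10, 1, 2)
n=14: window = (1, 2, 4)
n=15: window = (2, 4, 1)
n=16: window = (4, 1, 1)
n=17: window = (1, 1, 10)
n=18: window = (1, 10, 1)
n=19: window = (10, 1, 9)
n=20: window = (1, 9, 5)
n=21: window = (9, 5, 4)
n=22: window = (5, 4, 9)
n=23: window = (4, 9, 3)
n=24: window = (9, 3, 3)
n=25: window = (3, 3, 4)
n=26: window = (3, 4, 4)
n=27: window = (4, 4, 8)
n=28: window = (4, 8, 1)
n=29: window = (8, 1, 5)
n=30: window = (1, 5, 7)
n=31: window = (5, 7, 4)
n=32: window = (7, 4, 8)
n=33: window = (4, 8, 5)
n=34: window = (8, 5, 4)
n=35: window = (5, 4, 4)
n=36: window = (4, 4, 7)
n=37: window = (4, 7, 4)
n=38: window = (7, 4, 3)
n=39: window = (4, 3, 9)
n=40: window = (3, 9, 5)
…
n=93: window = (3, 3, 8)
n=94: window = (3, 8, 3)
n=95: window = (8, 3, 5)
window at n=95 equals window at n=0 → period = 95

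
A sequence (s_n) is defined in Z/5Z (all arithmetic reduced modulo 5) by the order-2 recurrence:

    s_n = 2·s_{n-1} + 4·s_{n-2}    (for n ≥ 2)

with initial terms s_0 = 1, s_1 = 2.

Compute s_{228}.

4

s_2 = 2·2 + 4·1 = 3
s_3 = 2·3 + 4·2 = 4
s_4 = 2·4 + 4·3 = 0
s_5 = 2·0 + 4·4 = 1
s_6 = 2·1 + 4·0 = 2
(s_5, s_6) = (1, 2) = (s_0, s_1), so the sequence has period 5.
228 ≡ 3 (mod 5), hence s_228 = s_3 = 4.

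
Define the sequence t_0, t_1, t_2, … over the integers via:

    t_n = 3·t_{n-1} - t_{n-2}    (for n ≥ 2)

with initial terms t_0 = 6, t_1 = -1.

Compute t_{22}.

-2308894509

t_2 = 3·-1 + -1·6 = -9
t_3 = 3·-9 + -1·-1 = -26
t_4 = 3·-26 + -1·-9 = -69
t_5 = 3·-69 + -1·-26 = -181
t_6 = 3·-181 + -1·-69 = -474
t_7 = 3·-474 + -1·-181 = -1241
t_8 = 3·-1241 + -1·-474 = -3249
t_9 = 3·-3249 + -1·-1241 = -8506
t_10 = 3·-8506 + -1·-3249 = -22269
t_11 = 3·-22269 + -1·-8506 = -58301
t_12 = 3·-58301 + -1·-22269 = -152634
t_13 = 3·-152634 + -1·-58301 = -399601
t_14 = 3·-399601 + -1·-152634 = -1046169
t_15 = 3·-1046169 + -1·-399601 = -2738906
t_16 = 3·-2738906 + -1·-1046169 = -7170549
t_17 = 3·-7170549 + -1·-2738906 = -18772741
t_18 = 3·-18772741 + -1·-7170549 = -49147674
t_19 = 3·-49147674 + -1·-18772741 = -128670281
t_20 = 3·-128670281 + -1·-49147674 = -336863169
t_21 = 3·-336863169 + -1·-128670281 = -881919226
t_22 = 3·-881919226 + -1·-336863169 = -2308894509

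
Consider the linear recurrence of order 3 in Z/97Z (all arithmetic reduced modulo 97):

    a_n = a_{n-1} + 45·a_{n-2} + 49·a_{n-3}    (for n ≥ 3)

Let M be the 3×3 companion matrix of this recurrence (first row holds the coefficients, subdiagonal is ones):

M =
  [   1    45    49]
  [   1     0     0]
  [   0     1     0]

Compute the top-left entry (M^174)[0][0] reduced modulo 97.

51

(M^174)[0][0] is the top entry after applying M 174 times to the unit state (1, 0, 0). Equivalently it is h_{176} for the auxiliary sequence (h_n) obeying the same recurrence with h_2 = 1 and h_i = 0 for 0 ≤ i < 2:
h_3 = 1·1 + 45·0 + 49·0 = 1
h_4 = 1·1 + 45·1 + 49·0 = 46
h_5 = 1·46 + 45·1 + 49·1 = 43
h_6 = 1·43 + 45·46 + 49·1 = 28
h_7 = 1·28 + 45·43 + 49·46 = 46
h_8 = 1·46 + 45·28 + 49·43 = 18
Continuing the recurrence:
  h_9 = 65;  h_10 = 25;  h_11 = 49;  h_12 = 91;  h_13 = 29;  h_14 = 26
  h_15 = 67;  h_16 = 39;  h_17 = 60;  h_18 = 54;  h_19 = 9;  h_20 = 44
  h_21 = 88;  h_22 = 84;  h_23 = 89;  h_24 = 33;  h_25 = 6;  h_26 = 32
  h_27 = 76;  h_28 = 64;  h_29 = 8;  h_30 = 16;  h_31 = 20;  h_32 = 65
  h_33 = 3;  h_34 = 28;  h_35 = 50;  h_36 = 2;  h_37 = 35;  h_38 = 53
  h_39 = 77;  h_40 = 6;  h_41 = 54;  h_42 = 23;  h_43 = 31;  h_44 = 26
  h_45 = 26;  h_46 = 96;  h_47 = 18;  h_48 = 83;  h_49 = 68;  h_50 = 29
  h_51 = 75;  h_52 = 56;  h_53 = 2;  h_54 = 86;  h_55 = 10;  h_56 = 1
  h_57 = 9;  h_58 = 59;  h_59 = 28;  h_60 = 20;  h_61 = 0;  h_62 = 41
  h_63 = 51;  h_64 = 53;  h_65 = 89;  h_66 = 26;  h_67 = 32;  h_68 = 34
  h_69 = 32;  h_70 = 26;  h_71 = 28;  h_72 = 50;  h_73 = 62;  h_74 = 95
  h_75 = 0;  h_76 = 38;  h_77 = 37;  h_78 = 1;  h_79 = 36;  h_80 = 51
  h_81 = 71;  h_82 = 56;  h_83 = 27;  h_84 = 12;  h_85 = 91;  h_86 = 14
  h_87 = 41;  h_88 = 86;  h_89 = 95;  h_90 = 57;  h_91 = 10;  h_92 = 52
  h_93 = 94;  h_94 = 14;  h_95 = 2;  h_96 = 0;  h_97 = 0;  h_98 = 1
  h_99 = 1;  h_100 = 46;  h_101 = 43;  h_102 = 28;  h_103 = 46;  h_104 = 18
  h_105 = 65;  h_106 = 25;  h_107 = 49;  h_108 = 91;  h_109 = 29;  h_110 = 26
  h_111 = 67;  h_112 = 39;  h_113 = 60;  h_114 = 54;  h_115 = 9;  h_116 = 44
  h_117 = 88;  h_118 = 84;  h_119 = 89;  h_120 = 33;  h_121 = 6;  h_122 = 32
  h_123 = 76;  h_124 = 64;  h_125 = 8;  h_126 = 16;  h_127 = 20;  h_128 = 65
  h_129 = 3;  h_130 = 28;  h_131 = 50;  h_132 = 2;  h_133 = 35;  h_134 = 53
  h_135 = 77;  h_136 = 6;  h_137 = 54;  h_138 = 23;  h_139 = 31;  h_140 = 26
  h_141 = 26;  h_142 = 96;  h_143 = 18;  h_144 = 83;  h_145 = 68;  h_146 = 29
  h_147 = 75;  h_148 = 56;  h_149 = 2;  h_150 = 86;  h_151 = 10;  h_152 = 1
  h_153 = 9;  h_154 = 59;  h_155 = 28;  h_156 = 20;  h_157 = 0;  h_158 = 41
  h_159 = 51;  h_160 = 53;  h_161 = 89;  h_162 = 26;  h_163 = 32;  h_164 = 34
  h_165 = 32;  h_166 = 26;  h_167 = 28;  h_168 = 50;  h_169 = 62;  h_170 = 95
  h_171 = 0;  h_172 = 38;  h_173 = 37;  h_174 = 1
h_175 = 1·1 + 45·37 + 49·38 = 36
h_176 = 1·36 + 45·1 + 49·37 = 51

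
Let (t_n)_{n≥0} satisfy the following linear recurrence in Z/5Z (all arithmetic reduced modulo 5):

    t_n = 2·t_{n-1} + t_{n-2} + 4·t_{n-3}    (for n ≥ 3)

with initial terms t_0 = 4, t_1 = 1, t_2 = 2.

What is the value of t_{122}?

1

t_3 = 2·2 + 1·1 + 4·4 = 1
t_4 = 2·1 + 1·2 + 4·1 = 3
t_5 = 2·3 + 1·1 + 4·2 = 0
t_6 = 2·0 + 1·3 + 4·1 = 2
t_7 = 2·2 + 1·0 + 4·3 = 1
t_8 = 2·1 + 1·2 + 4·0 = 4
t_9 = 2·4 + 1·1 + 4·2 = 2
t_10 = 2·2 + 1·4 + 4·1 = 2
t_11 = 2·2 + 1·2 + 4·4 = 2
t_12 = 2·2 + 1·2 + 4·2 = 4
t_13 = 2·4 + 1·2 + 4·2 = 3
t_14 = 2·3 + 1·4 + 4·2 = 3
t_15 = 2·3 + 1·3 + 4·4 = 0
t_16 = 2·0 + 1·3 + 4·3 = 0
t_17 = 2·0 + 1·0 + 4·3 = 2
t_18 = 2·2 + 1·0 + 4·0 = 4
t_19 = 2·4 + 1·2 + 4·0 = 0
t_20 = 2·0 + 1·4 + 4·2 = 2
t_21 = 2·2 + 1·0 + 4·4 = 0
t_22 = 2·0 + 1·2 + 4·0 = 2
t_23 = 2·2 + 1·0 + 4·2 = 2
t_24 = 2·2 + 1·2 + 4·0 = 1
t_25 = 2·1 + 1·2 + 4·2 = 2
t_26 = 2·2 + 1·1 + 4·2 = 3
t_27 = 2·3 + 1·2 + 4·1 = 2
t_28 = 2·2 + 1·3 + 4·2 = 0
t_29 = 2·0 + 1·2 + 4·3 = 4
t_30 = 2·4 + 1·0 + 4·2 = 1
t_31 = 2·1 + 1·4 + 4·0 = 1
t_32 = 2·1 + 1·1 + 4·4 = 4
t_33 = 2·4 + 1·1 + 4·1 = 3
t_34 = 2·3 + 1·4 + 4·1 = 4
t_35 = 2·4 + 1·3 + 4·4 = 2
t_36 = 2·2 + 1·4 + 4·3 = 0
t_37 = 2·0 + 1·2 + 4·4 = 3
t_38 = 2·3 + 1·0 + 4·2 = 4
t_39 = 2·4 + 1·3 + 4·0 = 1
t_40 = 2·1 + 1·4 + 4·3 = 3
t_41 = 2·3 + 1·1 + 4·4 = 3
t_42 = 2·3 + 1·3 + 4·1 = 3
t_43 = 2·3 + 1·3 + 4·3 = 1
t_44 = 2·1 + 1·3 + 4·3 = 2
t_45 = 2·2 + 1·1 + 4·3 = 2
t_46 = 2·2 + 1·2 + 4·1 = 0
t_47 = 2·0 + 1·2 + 4·2 = 0
t_48 = 2·0 + 1·0 + 4·2 = 3
t_49 = 2·3 + 1·0 + 4·0 = 1
t_50 = 2·1 + 1·3 + 4·0 = 0
t_51 = 2·0 + 1·1 + 4·3 = 3
t_52 = 2·3 + 1·0 + 4·1 = 0
t_53 = 2·0 + 1·3 + 4·0 = 3
t_54 = 2·3 + 1·0 + 4·3 = 3
t_55 = 2·3 + 1·3 + 4·0 = 4
t_56 = 2·4 + 1·3 + 4·3 = 3
t_57 = 2·3 + 1·4 + 4·3 = 2
t_58 = 2·2 + 1·3 + 4·4 = 3
t_59 = 2·3 + 1·2 + 4·3 = 0
t_60 = 2·0 + 1·3 + 4·2 = 1
t_61 = 2·1 + 1·0 + 4·3 = 4
t_62 = 2·4 + 1·1 + 4·0 = 4
t_63 = 2·4 + 1·4 + 4·1 = 1
t_64 = 2·1 + 1·4 + 4·4 = 2
t_65 = 2·2 + 1·1 + 4·4 = 1
t_66 = 2·1 + 1·2 + 4·1 = 3
t_67 = 2·3 + 1·1 + 4·2 = 0
t_68 = 2·0 + 1·3 + 4·1 = 2
t_69 = 2·2 + 1·0 + 4·3 = 1
t_70 = 2·1 + 1·2 + 4·0 = 4
t_71 = 2·4 + 1·1 + 4·2 = 2
t_72 = 2·2 + 1·4 + 4·1 = 2
t_73 = 2·2 + 1·2 + 4·4 = 2
t_74 = 2·2 + 1·2 + 4·2 = 4
t_75 = 2·4 + 1·2 + 4·2 = 3
t_76 = 2·3 + 1·4 + 4·2 = 3
t_77 = 2·3 + 1·3 + 4·4 = 0
t_78 = 2·0 + 1·3 + 4·3 = 0
t_79 = 2·0 + 1·0 + 4·3 = 2
t_80 = 2·2 + 1·0 + 4·0 = 4
t_81 = 2·4 + 1·2 + 4·0 = 0
t_82 = 2·0 + 1·4 + 4·2 = 2
t_83 = 2·2 + 1·0 + 4·4 = 0
t_84 = 2·0 + 1·2 + 4·0 = 2
t_85 = 2·2 + 1·0 + 4·2 = 2
t_86 = 2·2 + 1·2 + 4·0 = 1
t_87 = 2·1 + 1·2 + 4·2 = 2
t_88 = 2·2 + 1·1 + 4·2 = 3
t_89 = 2·3 + 1·2 + 4·1 = 2
t_90 = 2·2 + 1·3 + 4·2 = 0
t_91 = 2·0 + 1·2 + 4·3 = 4
t_92 = 2·4 + 1·0 + 4·2 = 1
t_93 = 2·1 + 1·4 + 4·0 = 1
t_94 = 2·1 + 1·1 + 4·4 = 4
t_95 = 2·4 + 1·1 + 4·1 = 3
t_96 = 2·3 + 1·4 + 4·1 = 4
t_97 = 2·4 + 1·3 + 4·4 = 2
t_98 = 2·2 + 1·4 + 4·3 = 0
t_99 = 2·0 + 1·2 + 4·4 = 3
t_100 = 2·3 + 1·0 + 4·2 = 4
t_101 = 2·4 + 1·3 + 4·0 = 1
t_102 = 2·1 + 1·4 + 4·3 = 3
t_103 = 2·3 + 1·1 + 4·4 = 3
t_104 = 2·3 + 1·3 + 4·1 = 3
t_105 = 2·3 + 1·3 + 4·3 = 1
t_106 = 2·1 + 1·3 + 4·3 = 2
t_107 = 2·2 + 1·1 + 4·3 = 2
t_108 = 2·2 + 1·2 + 4·1 = 0
t_109 = 2·0 + 1·2 + 4·2 = 0
t_110 = 2·0 + 1·0 + 4·2 = 3
t_111 = 2·3 + 1·0 + 4·0 = 1
t_112 = 2·1 + 1·3 + 4·0 = 0
t_113 = 2·0 + 1·1 + 4·3 = 3
t_114 = 2·3 + 1·0 + 4·1 = 0
t_115 = 2·0 + 1·3 + 4·0 = 3
t_116 = 2·3 + 1·0 + 4·3 = 3
t_117 = 2·3 + 1·3 + 4·0 = 4
t_118 = 2·4 + 1·3 + 4·3 = 3
t_119 = 2·3 + 1·4 + 4·3 = 2
t_120 = 2·2 + 1·3 + 4·4 = 3
t_121 = 2·3 + 1·2 + 4·3 = 0
t_122 = 2·0 + 1·3 + 4·2 = 1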